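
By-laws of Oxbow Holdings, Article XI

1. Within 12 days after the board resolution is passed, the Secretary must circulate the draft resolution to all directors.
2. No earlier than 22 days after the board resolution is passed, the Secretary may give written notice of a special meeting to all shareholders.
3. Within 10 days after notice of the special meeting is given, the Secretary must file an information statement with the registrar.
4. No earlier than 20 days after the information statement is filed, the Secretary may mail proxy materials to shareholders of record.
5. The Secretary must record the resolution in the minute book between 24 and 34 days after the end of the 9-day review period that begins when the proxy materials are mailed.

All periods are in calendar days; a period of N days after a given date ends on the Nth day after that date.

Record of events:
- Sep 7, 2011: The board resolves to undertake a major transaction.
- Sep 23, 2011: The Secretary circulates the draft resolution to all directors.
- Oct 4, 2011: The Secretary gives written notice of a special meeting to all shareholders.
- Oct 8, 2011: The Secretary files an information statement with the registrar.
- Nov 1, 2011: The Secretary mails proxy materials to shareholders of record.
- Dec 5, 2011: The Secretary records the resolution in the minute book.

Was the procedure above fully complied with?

No

Step 1 — counting 12 days from Sep 7, 2011 (when the board resolution is passed) gives a deadline of Sep 19, 2011; not done until Sep 23, 2011, 4 days after the deadline.
The procedure was therefore not followed at step 1.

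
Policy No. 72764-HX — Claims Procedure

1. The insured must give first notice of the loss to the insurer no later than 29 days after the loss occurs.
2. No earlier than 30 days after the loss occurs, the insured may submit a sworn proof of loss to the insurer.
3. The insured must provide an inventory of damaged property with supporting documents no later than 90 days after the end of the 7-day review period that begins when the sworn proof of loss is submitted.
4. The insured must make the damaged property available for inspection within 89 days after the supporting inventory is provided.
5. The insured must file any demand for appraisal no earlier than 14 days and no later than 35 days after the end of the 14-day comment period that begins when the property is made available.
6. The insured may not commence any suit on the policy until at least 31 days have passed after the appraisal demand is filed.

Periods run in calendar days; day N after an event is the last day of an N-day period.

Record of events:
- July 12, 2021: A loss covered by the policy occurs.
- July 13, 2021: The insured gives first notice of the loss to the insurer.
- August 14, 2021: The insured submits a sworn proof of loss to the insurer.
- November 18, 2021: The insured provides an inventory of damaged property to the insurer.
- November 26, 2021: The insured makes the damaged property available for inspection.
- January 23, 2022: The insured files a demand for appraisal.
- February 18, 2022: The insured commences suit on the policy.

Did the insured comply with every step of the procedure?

Step 1: 29 days after July 12, 2021 (when the loss occurs) is August 10, 2021; completed July 13, 2021, before the deadline.
Step 2: the earliest permitted date is 30 days after July 12, 2021 (when the loss occurs), i.e. August 11, 2021; done August 14, 2021 — permitted.
Step 3: 90 days after August 21, 2021 (end of the 7-day review period, which began when the sworn proof of loss is submitted on August 14, 2021) is November 19, 2021; November 18, 2021 is within that limit.
Step 4: 89 days after November 18, 2021 (when the supporting inventory is provided) is February 15, 2022; completed November 26, 2021, before the deadline.
Step 5: the window is 14–35 days after December 10, 2021 (end of the 14-day comment period, which began when the property is made available on November 26, 2021), so December 24, 2021 through January 14, 2022; done January 23, 2022 — 9 days after the window closed.
The procedure was therefore not followed at step 5.

No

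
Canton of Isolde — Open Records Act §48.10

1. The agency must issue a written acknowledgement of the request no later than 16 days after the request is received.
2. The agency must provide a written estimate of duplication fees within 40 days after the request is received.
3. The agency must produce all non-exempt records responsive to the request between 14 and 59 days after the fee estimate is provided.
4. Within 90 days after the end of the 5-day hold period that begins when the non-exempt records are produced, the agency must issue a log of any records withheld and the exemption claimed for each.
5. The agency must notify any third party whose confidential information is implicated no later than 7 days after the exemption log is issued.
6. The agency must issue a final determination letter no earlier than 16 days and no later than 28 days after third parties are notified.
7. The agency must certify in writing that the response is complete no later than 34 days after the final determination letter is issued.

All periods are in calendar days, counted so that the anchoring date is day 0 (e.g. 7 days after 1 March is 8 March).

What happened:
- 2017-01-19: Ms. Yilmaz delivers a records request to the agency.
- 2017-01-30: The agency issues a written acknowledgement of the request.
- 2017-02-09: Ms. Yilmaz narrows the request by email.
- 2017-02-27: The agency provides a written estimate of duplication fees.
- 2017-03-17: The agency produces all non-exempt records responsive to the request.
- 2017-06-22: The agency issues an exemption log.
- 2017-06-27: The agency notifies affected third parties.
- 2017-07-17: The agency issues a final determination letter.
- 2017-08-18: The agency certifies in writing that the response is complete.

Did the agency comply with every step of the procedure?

No

Step 1 — counting 16 days from 2017-01-19 (when the request is received) gives a deadline of 2017-02-04; 2017-01-30 is within that limit.
Step 2 — counting 40 days from 2017-01-19 (when the request is received) gives a deadline of 2017-02-28; 2017-02-27 is within that limit.
Step 3 — 14 and 59 days from 2017-02-27 (when the fee estimate is provided) are 2017-03-13 and 2017-04-27 respectively; done 2017-03-17 — within the window.
Step 4 — counting 90 days from 2017-03-22 (end of the 5-day hold period, which began when the non-exempt records are produced on 2017-03-17) gives a deadline of 2017-06-20; not done until 2017-06-22, 2 days after the deadline.
Later steps need not be reached.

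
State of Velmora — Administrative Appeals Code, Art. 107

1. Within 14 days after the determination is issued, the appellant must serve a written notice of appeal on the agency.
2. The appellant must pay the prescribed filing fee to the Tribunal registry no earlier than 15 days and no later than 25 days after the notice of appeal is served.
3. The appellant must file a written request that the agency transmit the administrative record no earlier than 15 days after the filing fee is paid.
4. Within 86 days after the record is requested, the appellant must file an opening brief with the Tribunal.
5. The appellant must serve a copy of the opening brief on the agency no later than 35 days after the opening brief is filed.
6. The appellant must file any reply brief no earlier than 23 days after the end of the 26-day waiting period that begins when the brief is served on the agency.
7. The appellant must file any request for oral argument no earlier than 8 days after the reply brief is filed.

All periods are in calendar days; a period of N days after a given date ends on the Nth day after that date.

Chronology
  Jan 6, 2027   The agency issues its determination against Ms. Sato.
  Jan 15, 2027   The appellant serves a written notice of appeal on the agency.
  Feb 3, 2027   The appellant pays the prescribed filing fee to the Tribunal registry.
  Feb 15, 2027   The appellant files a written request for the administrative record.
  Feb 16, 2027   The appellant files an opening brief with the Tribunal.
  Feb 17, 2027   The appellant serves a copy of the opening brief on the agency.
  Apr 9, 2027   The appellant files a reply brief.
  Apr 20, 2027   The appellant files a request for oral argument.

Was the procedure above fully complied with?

Step 1: 14 days after Jan 6, 2027 (when the determination is issued) is Jan 20, 2027; Jan 15, 2027 is within that limit.
Step 2: the window is 15–25 days after Jan 15, 2027 (when the notice of appeal is served), so Jan 30, 2027 through Feb 9, 2027; done Feb 3, 2027, which is between those dates.
Step 3: the earliest permitted date is 15 days after Feb 3, 2027 (when the filing fee is paid), i.e. Feb 18, 2027; Feb 15, 2027 is 3 days before the earliest permitted date.
The analysis stops there.

No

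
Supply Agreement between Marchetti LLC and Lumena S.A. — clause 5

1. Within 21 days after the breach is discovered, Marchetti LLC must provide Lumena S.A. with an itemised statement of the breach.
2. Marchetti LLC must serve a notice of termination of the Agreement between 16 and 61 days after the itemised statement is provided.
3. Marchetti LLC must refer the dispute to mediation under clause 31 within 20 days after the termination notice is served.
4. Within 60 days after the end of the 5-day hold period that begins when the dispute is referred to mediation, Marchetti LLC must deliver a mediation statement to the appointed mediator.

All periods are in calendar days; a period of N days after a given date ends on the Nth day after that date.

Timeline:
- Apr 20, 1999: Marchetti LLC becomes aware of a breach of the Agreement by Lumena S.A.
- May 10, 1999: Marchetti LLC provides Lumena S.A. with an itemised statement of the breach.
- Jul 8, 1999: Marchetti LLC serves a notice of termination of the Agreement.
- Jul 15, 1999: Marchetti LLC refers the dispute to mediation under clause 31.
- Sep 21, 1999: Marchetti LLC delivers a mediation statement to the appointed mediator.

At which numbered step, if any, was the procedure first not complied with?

Step 4

Step 1: 21 days after Apr 20, 1999 (when the breach is discovered) is May 11, 1999; May 10, 1999 is within that limit.
Step 2: the window is 16–61 days after May 10, 1999 (when the itemised statement is provided), so May 26, 1999 through Jul 10, 1999; done Jul 8, 1999, which is between those dates.
Step 3: 20 days after Jul 8, 1999 (when the termination notice is served) is Jul 28, 1999; done Jul 15, 1999 — timely.
Step 4: 60 days after Jul 20, 1999 (end of the 5-day hold period, which began when the dispute is referred to mediation on Jul 15, 1999) is Sep 18, 1999; done Sep 21, 1999 — 3 days late.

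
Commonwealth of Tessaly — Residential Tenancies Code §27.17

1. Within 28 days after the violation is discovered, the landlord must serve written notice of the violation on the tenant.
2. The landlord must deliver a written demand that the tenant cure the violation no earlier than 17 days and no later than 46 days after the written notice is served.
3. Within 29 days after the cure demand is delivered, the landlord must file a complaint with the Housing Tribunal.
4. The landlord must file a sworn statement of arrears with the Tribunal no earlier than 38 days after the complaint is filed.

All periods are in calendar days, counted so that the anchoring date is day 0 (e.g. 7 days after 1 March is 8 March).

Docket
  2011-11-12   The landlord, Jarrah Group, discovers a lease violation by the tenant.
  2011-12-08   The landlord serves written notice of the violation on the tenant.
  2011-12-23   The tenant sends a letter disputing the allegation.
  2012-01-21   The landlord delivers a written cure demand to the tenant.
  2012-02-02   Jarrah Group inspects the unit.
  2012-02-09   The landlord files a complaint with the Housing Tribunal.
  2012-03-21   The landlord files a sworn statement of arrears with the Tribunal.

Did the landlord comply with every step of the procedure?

Yes

Step 1: 28 days after 2011-11-12 (when the violation is discovered) is 2011-12-10; done 2011-12-08 — timely.
Step 2: the window is 17–46 days after 2011-12-08 (when the written notice is served), so 2011-12-25 through 2012-01-23; done 2012-01-21 — within the window.
Step 3: 29 days after 2012-01-21 (when the cure demand is delivered) is 2012-02-19; done 2012-02-09 — timely.
Step 4: the earliest permitted date is 38 days after 2012-02-09 (when the complaint is filed), i.e. 2012-03-18; 2012-03-21 is on or after that date.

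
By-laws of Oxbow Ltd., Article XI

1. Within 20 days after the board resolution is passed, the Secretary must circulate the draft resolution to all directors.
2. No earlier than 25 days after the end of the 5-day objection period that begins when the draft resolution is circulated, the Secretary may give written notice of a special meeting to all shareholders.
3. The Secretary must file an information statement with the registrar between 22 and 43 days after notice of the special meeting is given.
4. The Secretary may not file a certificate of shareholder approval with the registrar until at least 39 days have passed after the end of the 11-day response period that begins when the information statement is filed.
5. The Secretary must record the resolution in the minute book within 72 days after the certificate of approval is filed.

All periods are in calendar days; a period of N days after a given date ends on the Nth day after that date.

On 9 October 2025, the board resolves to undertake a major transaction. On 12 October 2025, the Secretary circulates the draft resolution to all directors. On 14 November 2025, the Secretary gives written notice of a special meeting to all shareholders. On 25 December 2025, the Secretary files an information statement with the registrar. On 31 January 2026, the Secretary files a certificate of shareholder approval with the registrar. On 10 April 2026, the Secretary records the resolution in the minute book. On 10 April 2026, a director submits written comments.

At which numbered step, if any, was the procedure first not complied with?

Step 1: 20 days after 9 October 2025 (when the board resolution is passed) is 29 October 2025; completed 12 October 2025, before the deadline.
Step 2: the earliest permitted date is 25 days after 17 October 2025 (end of the 5-day objection period, which began when the draft resolution is circulated on 12 October 2025), i.e. 11 November 2025; done 14 November 2025, after the minimum wait.
Step 3: the window is 22–43 days after 14 November 2025 (when notice of the special meeting is given), so 6 December 2025 through 27 December 2025; 25 December 2025 falls inside that range.
Step 4: the earliest permitted date is 39 days after 5 January 2026 (end of the 11-day response period, which began when the information statement is filed on 25 December 2025), i.e. 13 February 2026; 31 January 2026 is 13 days before the earliest permitted date.

Step 4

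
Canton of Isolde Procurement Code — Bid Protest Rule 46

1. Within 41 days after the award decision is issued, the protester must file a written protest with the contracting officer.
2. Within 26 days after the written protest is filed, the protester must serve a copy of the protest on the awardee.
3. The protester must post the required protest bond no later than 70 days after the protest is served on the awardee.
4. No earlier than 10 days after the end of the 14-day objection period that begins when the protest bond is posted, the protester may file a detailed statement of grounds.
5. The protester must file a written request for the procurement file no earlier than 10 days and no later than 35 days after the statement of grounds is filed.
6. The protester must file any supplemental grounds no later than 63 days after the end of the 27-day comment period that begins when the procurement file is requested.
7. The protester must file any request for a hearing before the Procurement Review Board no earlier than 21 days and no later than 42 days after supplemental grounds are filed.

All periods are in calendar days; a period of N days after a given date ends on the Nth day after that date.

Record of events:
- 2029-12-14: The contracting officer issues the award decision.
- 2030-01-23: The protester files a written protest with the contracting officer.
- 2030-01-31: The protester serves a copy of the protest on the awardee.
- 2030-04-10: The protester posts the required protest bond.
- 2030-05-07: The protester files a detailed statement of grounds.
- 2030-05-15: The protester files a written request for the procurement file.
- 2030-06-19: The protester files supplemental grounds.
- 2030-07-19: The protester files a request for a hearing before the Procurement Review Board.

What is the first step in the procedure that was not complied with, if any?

Step 5

(1) due by 2029-12-14 + 41 days = 2030-01-24; 2030-01-23 is within that limit.
(2) due by 2030-01-23 + 26 days = 2030-02-18; done 2030-01-31 — timely.
(3) due by 2030-01-31 + 70 days = 2030-04-11; done 2030-04-10 — timely.
(4) permitted from 2030-04-24 + 10 days = 2030-05-04 onward; 2030-05-07 is on or after that date.
(5) the permitted window runs from 2030-05-07 + 10 = 2030-05-17 to 2030-05-07 + 35 = 2030-06-11; 2030-05-15 is 2 days too early.
The analysis stops there.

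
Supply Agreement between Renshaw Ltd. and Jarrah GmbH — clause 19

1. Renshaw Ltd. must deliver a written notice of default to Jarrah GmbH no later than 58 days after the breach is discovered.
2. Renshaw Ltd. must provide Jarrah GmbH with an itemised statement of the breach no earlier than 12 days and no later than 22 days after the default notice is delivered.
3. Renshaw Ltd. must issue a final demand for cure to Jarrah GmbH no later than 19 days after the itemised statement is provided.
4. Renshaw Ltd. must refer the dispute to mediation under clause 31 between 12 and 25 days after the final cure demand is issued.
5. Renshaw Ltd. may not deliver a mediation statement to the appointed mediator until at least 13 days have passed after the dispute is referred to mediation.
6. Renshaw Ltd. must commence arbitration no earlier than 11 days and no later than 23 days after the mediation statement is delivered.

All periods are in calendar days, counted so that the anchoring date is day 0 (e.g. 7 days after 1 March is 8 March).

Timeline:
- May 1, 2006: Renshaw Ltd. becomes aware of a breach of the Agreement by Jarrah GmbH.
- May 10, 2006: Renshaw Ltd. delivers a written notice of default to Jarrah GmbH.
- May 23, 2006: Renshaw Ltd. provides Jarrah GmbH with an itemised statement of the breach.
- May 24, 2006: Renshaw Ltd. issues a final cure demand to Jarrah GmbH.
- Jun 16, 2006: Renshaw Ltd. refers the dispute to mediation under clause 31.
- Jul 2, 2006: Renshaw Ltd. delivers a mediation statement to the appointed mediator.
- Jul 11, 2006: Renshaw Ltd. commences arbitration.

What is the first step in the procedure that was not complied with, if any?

Step 1 — counting 58 days from May 1, 2006 (when the breach is discovered) gives a deadline of Jun 28, 2006; May 10, 2006 is within that limit.
Step 2 — 12 and 22 days from May 10, 2006 (when the default notice is delivered) are May 22, 2006 and Jun 1, 2006 respectively; done May 23, 2006 — within the window.
Step 3 — counting 19 days from May 23, 2006 (when the itemised statement is provided) gives a deadline of Jun 11, 2006; May 24, 2006 is within that limit.
Step 4 — 12 and 25 days from May 24, 2006 (when the final cure demand is issued) are Jun 5, 2006 and Jun 18, 2006 respectively; Jun 16, 2006 falls inside that range.
Step 5 — must wait 13 days from Jun 16, 2006 (when the dispute is referred to mediation), so not before Jun 29, 2006; done Jul 2, 2006 — permitted.
Step 6 — 11 and 23 days from Jul 2, 2006 (when the mediation statement is delivered) are Jul 13, 2006 and Jul 25, 2006 respectively; Jul 11, 2006 is 2 days too early.
That is the first point of non-compliance.

Step 6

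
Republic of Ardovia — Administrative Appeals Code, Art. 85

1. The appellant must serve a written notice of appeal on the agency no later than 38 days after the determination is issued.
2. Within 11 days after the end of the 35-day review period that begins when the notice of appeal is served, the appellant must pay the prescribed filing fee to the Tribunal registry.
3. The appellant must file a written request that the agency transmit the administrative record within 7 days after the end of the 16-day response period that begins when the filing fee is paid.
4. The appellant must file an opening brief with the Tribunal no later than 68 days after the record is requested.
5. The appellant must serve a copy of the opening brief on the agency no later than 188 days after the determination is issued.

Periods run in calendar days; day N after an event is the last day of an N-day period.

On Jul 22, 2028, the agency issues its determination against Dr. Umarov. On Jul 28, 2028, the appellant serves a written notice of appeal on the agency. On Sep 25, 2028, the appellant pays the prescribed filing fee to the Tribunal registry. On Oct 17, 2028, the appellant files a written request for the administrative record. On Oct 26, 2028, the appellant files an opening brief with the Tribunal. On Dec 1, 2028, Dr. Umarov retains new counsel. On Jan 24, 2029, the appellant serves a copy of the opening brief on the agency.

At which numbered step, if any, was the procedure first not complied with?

Step 1 — counting 38 days from Jul 22, 2028 (when the determination is issued) gives a deadline of Aug 29, 2028; Jul 28, 2028 is within that limit.
Step 2 — counting 11 days from Sep 1, 2028 (end of the 35-day review period, which began when the notice of appeal is served on Jul 28, 2028) gives a deadline of Sep 12, 2028; not done until Sep 25, 2028, 13 days after the deadline.

Step 2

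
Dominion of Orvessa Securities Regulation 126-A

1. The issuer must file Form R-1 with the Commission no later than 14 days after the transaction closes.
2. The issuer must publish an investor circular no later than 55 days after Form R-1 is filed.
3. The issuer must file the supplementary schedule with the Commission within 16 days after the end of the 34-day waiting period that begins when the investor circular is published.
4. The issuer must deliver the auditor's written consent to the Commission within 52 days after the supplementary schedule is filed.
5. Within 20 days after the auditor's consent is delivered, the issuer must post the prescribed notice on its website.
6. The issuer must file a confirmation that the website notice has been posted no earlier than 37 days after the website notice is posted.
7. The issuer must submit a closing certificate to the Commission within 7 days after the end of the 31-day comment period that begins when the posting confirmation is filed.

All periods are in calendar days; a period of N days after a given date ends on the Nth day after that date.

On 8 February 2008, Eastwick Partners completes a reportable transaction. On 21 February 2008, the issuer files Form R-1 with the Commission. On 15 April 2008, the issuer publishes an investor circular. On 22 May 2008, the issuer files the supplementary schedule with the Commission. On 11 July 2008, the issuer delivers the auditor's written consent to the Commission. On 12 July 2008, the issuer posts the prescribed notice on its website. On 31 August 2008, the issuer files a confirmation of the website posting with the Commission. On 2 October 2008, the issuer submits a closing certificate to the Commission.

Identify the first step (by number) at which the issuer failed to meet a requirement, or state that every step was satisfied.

None — every step was satisfied

Step 1: 14 days after 8 February 2008 (when the transaction closes) is 22 February 2008; 21 February 2008 is within that limit.
Step 2: 55 days after 21 February 2008 (when Form R-1 is filed) is 16 April 2008; done 15 April 2008 — timely.
Step 3: 16 days after 19 May 2008 (end of the 34-day waiting period, which began when the investor circular is published on 15 April 2008) is 4 June 2008; done 22 May 2008 — timely.
Step 4: 52 days after 22 May 2008 (when the supplementary schedule is filed) is 13 July 2008; completed 11 July 2008, before the deadline.
Step 5: 20 days after 11 July 2008 (when the auditor's consent is delivered) is 31 July 2008; completed 12 July 2008, before the deadline.
Step 6: the earliest permitted date is 37 days after 12 July 2008 (when the website notice is posted), i.e. 18 August 2008; 31 August 2008 is on or after that date.
Step 7: 7 days after 1 October 2008 (end of the 31-day comment period, which began when the posting confirmation is filed on 31 August 2008) is 8 October 2008; done 2 October 2008 — timely.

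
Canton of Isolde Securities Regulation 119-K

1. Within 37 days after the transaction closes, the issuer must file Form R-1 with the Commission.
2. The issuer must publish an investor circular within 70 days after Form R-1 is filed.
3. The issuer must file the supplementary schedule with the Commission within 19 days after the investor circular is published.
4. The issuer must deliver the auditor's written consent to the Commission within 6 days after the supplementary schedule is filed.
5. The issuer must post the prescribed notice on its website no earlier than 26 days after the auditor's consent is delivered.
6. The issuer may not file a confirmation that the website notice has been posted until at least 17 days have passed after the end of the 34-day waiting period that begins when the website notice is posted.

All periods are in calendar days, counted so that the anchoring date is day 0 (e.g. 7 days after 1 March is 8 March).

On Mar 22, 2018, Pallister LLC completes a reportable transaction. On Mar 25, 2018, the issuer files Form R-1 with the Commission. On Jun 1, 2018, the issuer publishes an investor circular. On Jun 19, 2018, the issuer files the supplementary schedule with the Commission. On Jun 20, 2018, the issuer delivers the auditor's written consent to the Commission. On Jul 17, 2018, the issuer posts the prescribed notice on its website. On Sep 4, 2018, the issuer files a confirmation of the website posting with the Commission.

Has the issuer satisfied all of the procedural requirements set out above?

No

Step 1 — counting 37 days from Mar 22, 2018 (when the transaction closes) gives a deadline of Apr 28, 2018; done Mar 25, 2018 — timely.
Step 2 — counting 70 days from Mar 25, 2018 (when Form R-1 is filed) gives a deadline of Jun 3, 2018; done Jun 1, 2018 — timely.
Step 3 — counting 19 days from Jun 1, 2018 (when the investor circular is published) gives a deadline of Jun 20, 2018; Jun 19, 2018 is within that limit.
Step 4 — counting 6 days from Jun 19, 2018 (when the supplementary schedule is filed) gives a deadline of Jun 25, 2018; completed Jun 20, 2018, before the deadline.
Step 5 — must wait 26 days from Jun 20, 2018 (when the auditor's consent is delivered), so not before Jul 16, 2018; done Jul 17, 2018, after the minimum wait.
Step 6 — must wait 17 days from Aug 20, 2018 (end of the 34-day waiting period, which began when the website notice is posted on Jul 17, 2018), so not before Sep 6, 2018; Sep 4, 2018 is 2 days before the earliest permitted date.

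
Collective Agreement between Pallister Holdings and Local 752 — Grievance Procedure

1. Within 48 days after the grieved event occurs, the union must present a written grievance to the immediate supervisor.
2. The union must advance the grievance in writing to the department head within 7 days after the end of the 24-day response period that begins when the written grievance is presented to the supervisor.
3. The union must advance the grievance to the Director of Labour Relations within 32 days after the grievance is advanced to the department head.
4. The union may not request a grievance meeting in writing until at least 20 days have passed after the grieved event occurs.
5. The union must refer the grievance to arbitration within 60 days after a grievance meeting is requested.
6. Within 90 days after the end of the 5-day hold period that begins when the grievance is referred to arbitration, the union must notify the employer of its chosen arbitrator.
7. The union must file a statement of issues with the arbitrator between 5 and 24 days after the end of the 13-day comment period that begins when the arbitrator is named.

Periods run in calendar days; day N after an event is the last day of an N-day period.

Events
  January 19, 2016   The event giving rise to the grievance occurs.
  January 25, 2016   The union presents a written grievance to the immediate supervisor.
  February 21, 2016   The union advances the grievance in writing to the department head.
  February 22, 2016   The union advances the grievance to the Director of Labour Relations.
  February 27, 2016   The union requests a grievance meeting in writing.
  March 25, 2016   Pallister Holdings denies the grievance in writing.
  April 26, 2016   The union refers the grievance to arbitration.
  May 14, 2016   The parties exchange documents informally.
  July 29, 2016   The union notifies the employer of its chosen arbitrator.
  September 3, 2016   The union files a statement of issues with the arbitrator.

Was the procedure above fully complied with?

(1) due by January 19, 2016 + 48 days = March 7, 2016; completed January 25, 2016, before the deadline.
(2) due by February 18, 2016 + 7 days = February 25, 2016; completed February 21, 2016, before the deadline.
(3) due by February 21, 2016 + 32 days = March 24, 2016; done February 22, 2016 — timely.
(4) permitted from January 19, 2016 + 20 days = February 8, 2016 onward; done February 27, 2016, after the minimum wait.
(5) due by February 27, 2016 + 60 days = April 27, 2016; completed April 26, 2016, before the deadline.
(6) due by May 1, 2016 + 90 days = July 30, 2016; July 29, 2016 is within that limit.
(7) the permitted window runs from August 11, 2016 + 5 = August 16, 2016 to August 11, 2016 + 24 = September 4, 2016; done September 3, 2016, which is between those dates.

Yes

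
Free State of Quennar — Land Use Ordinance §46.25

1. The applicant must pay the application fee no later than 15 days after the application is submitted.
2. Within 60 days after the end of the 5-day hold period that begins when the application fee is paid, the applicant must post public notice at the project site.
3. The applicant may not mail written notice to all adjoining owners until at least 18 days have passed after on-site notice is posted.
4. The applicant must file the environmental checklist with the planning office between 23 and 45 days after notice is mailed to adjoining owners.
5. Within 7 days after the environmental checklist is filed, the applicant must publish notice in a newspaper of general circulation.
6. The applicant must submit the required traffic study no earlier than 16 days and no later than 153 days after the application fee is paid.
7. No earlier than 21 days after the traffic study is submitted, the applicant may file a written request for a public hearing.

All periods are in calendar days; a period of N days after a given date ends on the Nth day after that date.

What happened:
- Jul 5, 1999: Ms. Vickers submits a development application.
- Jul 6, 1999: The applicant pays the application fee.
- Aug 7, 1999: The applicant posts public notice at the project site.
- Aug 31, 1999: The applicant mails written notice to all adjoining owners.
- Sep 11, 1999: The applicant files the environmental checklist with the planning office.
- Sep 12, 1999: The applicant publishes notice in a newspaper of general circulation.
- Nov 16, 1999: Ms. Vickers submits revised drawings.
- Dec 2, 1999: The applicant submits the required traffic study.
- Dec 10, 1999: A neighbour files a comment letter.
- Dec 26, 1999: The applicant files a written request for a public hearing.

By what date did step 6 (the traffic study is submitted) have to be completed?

Step 6 runs from Jul 6, 1999, when the application fee is paid. The window is 16–153 days after Jul 6, 1999; it closes on Dec 6, 1999.

Dec 6, 1999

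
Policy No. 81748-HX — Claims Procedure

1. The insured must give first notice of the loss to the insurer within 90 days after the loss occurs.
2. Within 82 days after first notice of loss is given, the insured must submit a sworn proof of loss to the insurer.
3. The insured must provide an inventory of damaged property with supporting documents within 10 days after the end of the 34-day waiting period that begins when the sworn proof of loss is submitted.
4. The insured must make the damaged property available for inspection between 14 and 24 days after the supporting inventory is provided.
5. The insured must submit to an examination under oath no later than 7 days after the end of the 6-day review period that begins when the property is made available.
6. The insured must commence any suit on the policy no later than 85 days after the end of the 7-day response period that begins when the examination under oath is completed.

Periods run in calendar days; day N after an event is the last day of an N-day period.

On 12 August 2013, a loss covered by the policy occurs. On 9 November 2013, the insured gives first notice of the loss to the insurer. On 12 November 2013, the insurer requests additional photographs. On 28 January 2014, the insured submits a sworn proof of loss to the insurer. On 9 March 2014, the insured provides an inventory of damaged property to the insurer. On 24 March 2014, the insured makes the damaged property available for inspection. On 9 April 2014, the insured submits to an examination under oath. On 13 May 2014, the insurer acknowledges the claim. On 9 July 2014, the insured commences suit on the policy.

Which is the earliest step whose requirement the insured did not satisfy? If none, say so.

Step 1: 90 days after 12 August 2013 (when the loss occurs) is 10 November 2013; 9 November 2013 is within that limit.
Step 2: 82 days after 9 November 2013 (when first notice of loss is given) is 30 January 2014; completed 28 January 2014, before the deadline.
Step 3: 10 days after 3 March 2014 (end of the 34-day waiting period, which began when the sworn proof of loss is submitted on 28 January 2014) is 13 March 2014; 9 March 2014 is within that limit.
Step 4: the window is 14–24 days after 9 March 2014 (when the supporting inventory is provided), so 23 March 2014 through 2 April 2014; done 24 March 2014, which is between those dates.
Step 5: 7 days after 30 March 2014 (end of the 6-day review period, which began when the property is made available on 24 March 2014) is 6 April 2014; not done until 9 April 2014, 3 days after the deadline.
The analysis stops there.

Step 5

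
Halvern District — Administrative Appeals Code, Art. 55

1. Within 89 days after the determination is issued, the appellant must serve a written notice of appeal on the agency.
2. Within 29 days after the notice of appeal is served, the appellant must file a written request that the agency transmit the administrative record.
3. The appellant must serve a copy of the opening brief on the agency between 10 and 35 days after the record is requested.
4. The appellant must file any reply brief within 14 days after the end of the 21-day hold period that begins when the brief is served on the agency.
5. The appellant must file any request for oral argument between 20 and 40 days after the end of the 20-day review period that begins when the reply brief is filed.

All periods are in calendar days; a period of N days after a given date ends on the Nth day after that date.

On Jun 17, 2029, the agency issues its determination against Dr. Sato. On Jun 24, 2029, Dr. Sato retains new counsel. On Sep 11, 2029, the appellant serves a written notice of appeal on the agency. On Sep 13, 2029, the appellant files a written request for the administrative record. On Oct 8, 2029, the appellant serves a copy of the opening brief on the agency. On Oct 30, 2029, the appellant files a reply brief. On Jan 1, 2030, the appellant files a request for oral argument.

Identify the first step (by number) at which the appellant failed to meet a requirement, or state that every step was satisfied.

Step 5

Step 1 — counting 89 days from Jun 17, 2029 (when the determination is issued) gives a deadline of Sep 14, 2029; done Sep 11, 2029 — timely.
Step 2 — counting 29 days from Sep 11, 2029 (when the notice of appeal is served) gives a deadline of Oct 10, 2029; Sep 13, 2029 is within that limit.
Step 3 — 10 and 35 days from Sep 13, 2029 (when the record is requested) are Sep 23, 2029 and Oct 18, 2029 respectively; done Oct 8, 2029, which is between those dates.
Step 4 — counting 14 days from Oct 29, 2029 (end of the 21-day hold period, which began when the brief is served on the agency on Oct 8, 2029) gives a deadline of Nov 12, 2029; Oct 30, 2029 is within that limit.
Step 5 — 20 and 40 days from Nov 19, 2029 (end of the 20-day review period, which began when the reply brief is filed on Oct 30, 2029) are Dec 9, 2029 and Dec 29, 2029 respectively; done Jan 1, 2030 — 3 days after the window closed.
The analysis stops there.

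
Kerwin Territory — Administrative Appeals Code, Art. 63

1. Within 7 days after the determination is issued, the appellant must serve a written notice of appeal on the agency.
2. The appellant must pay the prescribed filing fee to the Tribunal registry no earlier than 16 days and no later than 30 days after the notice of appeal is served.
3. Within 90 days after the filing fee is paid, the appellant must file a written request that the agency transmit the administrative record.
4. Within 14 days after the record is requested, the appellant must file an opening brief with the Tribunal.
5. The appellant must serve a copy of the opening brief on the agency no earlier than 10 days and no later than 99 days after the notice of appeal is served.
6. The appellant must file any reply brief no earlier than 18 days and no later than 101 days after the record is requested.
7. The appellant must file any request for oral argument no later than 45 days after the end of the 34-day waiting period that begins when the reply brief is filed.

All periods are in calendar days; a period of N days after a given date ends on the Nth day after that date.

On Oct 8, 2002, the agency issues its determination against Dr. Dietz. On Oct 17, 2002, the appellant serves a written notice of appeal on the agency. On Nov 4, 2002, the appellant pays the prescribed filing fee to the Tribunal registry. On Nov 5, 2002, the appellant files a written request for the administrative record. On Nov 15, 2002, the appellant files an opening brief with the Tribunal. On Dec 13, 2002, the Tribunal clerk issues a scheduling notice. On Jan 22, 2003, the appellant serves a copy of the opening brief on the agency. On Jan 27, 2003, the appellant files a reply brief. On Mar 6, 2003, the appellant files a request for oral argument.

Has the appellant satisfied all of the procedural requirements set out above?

(1) due by Oct 8, 2002 + 7 days = Oct 15, 2002; Oct 17, 2002 misses that deadline by 2 days.
The procedure was therefore not followed at step 1.

No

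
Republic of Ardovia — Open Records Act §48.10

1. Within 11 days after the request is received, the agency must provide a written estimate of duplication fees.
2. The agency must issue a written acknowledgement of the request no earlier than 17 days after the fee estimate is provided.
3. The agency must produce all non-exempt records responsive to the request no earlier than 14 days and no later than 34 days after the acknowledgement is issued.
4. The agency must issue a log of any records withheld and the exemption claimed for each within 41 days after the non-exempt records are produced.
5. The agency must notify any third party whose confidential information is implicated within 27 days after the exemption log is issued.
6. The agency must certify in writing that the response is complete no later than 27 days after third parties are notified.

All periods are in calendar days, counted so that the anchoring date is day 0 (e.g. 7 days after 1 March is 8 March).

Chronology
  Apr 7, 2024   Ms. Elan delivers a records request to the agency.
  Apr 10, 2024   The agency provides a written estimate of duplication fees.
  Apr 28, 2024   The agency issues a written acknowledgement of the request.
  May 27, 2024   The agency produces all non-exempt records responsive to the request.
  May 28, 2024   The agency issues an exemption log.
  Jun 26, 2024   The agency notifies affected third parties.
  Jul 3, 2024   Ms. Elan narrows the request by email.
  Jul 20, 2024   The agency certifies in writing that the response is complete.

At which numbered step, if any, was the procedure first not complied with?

Step 5

Step 1: 11 days after Apr 7, 2024 (when the request is received) is Apr 18, 2024; done Apr 10, 2024 — timely.
Step 2: the earliest permitted date is 17 days after Apr 10, 2024 (when the fee estimate is provided), i.e. Apr 27, 2024; done Apr 28, 2024, after the minimum wait.
Step 3: the window is 14–34 days after Apr 28, 2024 (when the acknowledgement is issued), so May 12, 2024 through Jun 1, 2024; May 27, 2024 falls inside that range.
Step 4: 41 days after May 27, 2024 (when the non-exempt records are produced) is Jul 7, 2024; completed May 28, 2024, before the deadline.
Step 5: 27 days after May 28, 2024 (when the exemption log is issued) is Jun 24, 2024; done Jun 26, 2024 — 2 days late.
That is the first point of non-compliance.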